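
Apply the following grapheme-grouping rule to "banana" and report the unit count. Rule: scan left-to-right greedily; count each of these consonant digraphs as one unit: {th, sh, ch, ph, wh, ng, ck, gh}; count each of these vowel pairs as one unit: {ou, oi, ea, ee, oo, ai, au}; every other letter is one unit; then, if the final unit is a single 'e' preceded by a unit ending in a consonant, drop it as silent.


Word: "banana" (6 letters)
Left-to-right scan:
  (1) 'b' (letter)
  (2) 'a' (letter)
  (3) 'n' (letter)
  (4) 'a' (letter)
  (5) 'n' (letter)
  (6) 'a' (letter)
Units from scan: 6
Sound units = 6 units


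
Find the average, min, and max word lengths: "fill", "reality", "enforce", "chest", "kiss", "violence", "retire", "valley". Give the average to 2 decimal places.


Lengths: "fill"=4, "reality"=7, "enforce"=7, "chest"=5, "kiss"=4, "violence"=8, "retire"=6, "valley"=6
Sum = 47, Count = 8
Average = 47/8 = 5.88
= avg=5.88, min=4, max=8


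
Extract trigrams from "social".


Word: "social" (length 6)
Number of trigrams = 6 - 3 + 1 = 4
  Position 0: "soc"
  Position 1: "oci"
  Position 2: "cia"
  Position 3: "ial"
Trigrams = "soc", "oci", "cia", "ial"


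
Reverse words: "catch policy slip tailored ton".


Original: "catch policy slip tailored ton"
Words (1..n): catch | policy | slip | tailored | ton
Reversed (n..1): ton | tailored | slip | policy | catch
Result = "ton tailored slip policy catch"


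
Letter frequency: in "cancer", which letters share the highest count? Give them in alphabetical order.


Word: "cancer"
Letter counts:
  'a': 1
  'c': 2
  'e': 1
  'n': 1
  'r': 1
Maximum count = 2
Most frequent = 'c' (2 times each)


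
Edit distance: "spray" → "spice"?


Word 1: "spray" (length 5)
Word 2: "spice" (length 5)
One optimal edit sequence (insert/delete/substitute each cost 1):
  1. keep 's'
  2. keep 'p'
  3. substitute 'r' -> 'i'  (+1)
  4. substitute 'a' -> 'c'  (+1)
  5. substitute 'y' -> 'e'  (+1)
Total edit operations: 3
Edit distance = 3


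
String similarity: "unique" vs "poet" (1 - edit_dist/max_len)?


Word 1: "unique" (length 6)
Word 2: "poet" (length 4)
One optimal edit sequence:
  1. delete 'u'  (+1)
  2. delete 'n'  (+1)
  3. substitute 'i' -> 'p'  (+1)
  4. substitute 'q' -> 'o'  (+1)
  5. substitute 'u' -> 'e'  (+1)
  6. substitute 'e' -> 't'  (+1)
Edit distance = 6
Max length = max(6, 4) = 6
Similarity = 1 - 6/6
= 0.0000


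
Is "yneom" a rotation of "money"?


Word: "money", Candidate: "yneom"
Method: check if candidate is substring of word+word
"moneymoney" contains "yneom"? No
Is rotation = No


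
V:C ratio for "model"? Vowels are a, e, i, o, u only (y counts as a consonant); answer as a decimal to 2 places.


Word: "model"
Vowels (a,e,i,o,u): 2
Consonants: 3
Ratio = 2/3
= 0.67


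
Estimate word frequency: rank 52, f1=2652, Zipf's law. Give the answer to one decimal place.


Zipf's law: f(r) = f(1) / r
f(1) = 2652
f(52) = 2652 / 52
= 51.0 occurrences


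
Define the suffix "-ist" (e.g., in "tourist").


Suffix: -ist
Example: tourist (tour + -ist)
Meaning = one who practices


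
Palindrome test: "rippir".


Word: "rippir"
Reversed: "rippir"
Forward == Backward? rippir == rippir
Palindrome = Yes


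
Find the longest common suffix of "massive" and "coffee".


Word 1: "massive"
Word 2: "coffee"
Comparing from end:
  Pos -1: 'e' == 'e'
  Pos -2: 'v' != 'e' (stop)
LCS = "e" (length 1)


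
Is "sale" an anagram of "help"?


Word 1: "help" → sorted: ehlp
Word 2: "sale" → sorted: aels
Same letters? ehlp != aels
Anagram = No


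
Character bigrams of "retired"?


Word: "retired" (length 7)
Number of bigrams = 7 - 2 + 1 = 6
  Position 0: "re"
  Position 1: "et"
  Position 2: "ti"
  Position 3: "ir"
  Position 4: "re"
  Position 5: "ed"
Bigrams = "re", "et", "ti", "ir", "re", "ed"


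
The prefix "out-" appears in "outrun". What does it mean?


Prefix: out-
Example: outrun = out- + run
Meaning = surpass


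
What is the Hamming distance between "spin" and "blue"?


Comparing character by character (same length = 4):
  Pos 0: 's' vs 'b' !=
  Pos 1: 'p' vs 'l' !=
  Pos 2: 'i' vs 'u' !=
  Pos 3: 'n' vs 'e' !=
Hamming distance = 4


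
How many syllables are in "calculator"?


Word: "calculator"
Syllable breakdown: cal / cu / la / tor
Counting: 4 parts
= 4 syllables


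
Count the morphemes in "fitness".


Word: "fitness"
Morphemes: fit / -ness
Each morpheme carries meaning
= 2 morphemes


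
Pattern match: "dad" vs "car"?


Pattern of "dad": [0, 1, 0]
Pattern of "car": [0, 1, 2]
Patterns do not match
Same pattern = No


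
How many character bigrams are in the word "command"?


Word: "command" (length 7)
Number of 2-grams = length - 2 + 1 = 7 - 2 + 1
= 6


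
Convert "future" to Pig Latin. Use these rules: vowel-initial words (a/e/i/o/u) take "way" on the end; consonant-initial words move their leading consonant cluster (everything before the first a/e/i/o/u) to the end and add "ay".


Word: "future"
Starts with consonant(s) → move to end, add 'ay'
Consonant cluster: "f"
Pig Latin = "uturefay"


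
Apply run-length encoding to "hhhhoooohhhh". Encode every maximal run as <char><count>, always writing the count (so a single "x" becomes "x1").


String: "hhhhoooohhhh"
Scanning for consecutive runs:
  'h' x 4
  'o' x 4
  'h' x 4
RLE = "h4o4h4"


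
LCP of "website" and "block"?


Word 1: "website"
Word 2: "block"
Comparing from start:
  Pos 0: 'w' != 'b' (stop)
LCP = "" (length 0)


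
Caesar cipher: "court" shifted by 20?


Word: "court"
Shift: 20
Each letter → (letter + shift) mod 26:
  'c' (2) + 20 = 22 → 'w'
  'o' (14) + 20 = 8 → 'i'
  'u' (20) + 20 = 14 → 'o'
  'r' (17) + 20 = 11 → 'l'
  't' (19) + 20 = 13 → 'n'
Result = "wioln"


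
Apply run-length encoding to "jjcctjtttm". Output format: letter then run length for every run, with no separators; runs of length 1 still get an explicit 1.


String: "jjcctjtttm"
Scanning for consecutive runs:
  'j' x 2
  'c' x 2
  't' x 1
  'j' x 1
  't' x 3
  'm' x 1
RLE = "j2c2t1j1t3m1"


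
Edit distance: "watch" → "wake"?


Word 1: "watch" (length 5)
Word 2: "wake" (length 4)
One optimal edit sequence (insert/delete/substitute each cost 1):
  1. keep 'w'
  2. keep 'a'
  3. delete 't'  (+1)
  4. substitute 'c' -> 'k'  (+1)
  5. substitute 'h' -> 'e'  (+1)
Total edit operations: 3
Edit distance = 3


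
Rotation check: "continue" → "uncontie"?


Word: "continue", Candidate: "uncontie"
Method: check if candidate is substring of word+word
"continuecontinue" contains "uncontie"? No
Is rotation = No


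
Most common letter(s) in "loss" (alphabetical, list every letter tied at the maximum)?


Word: "loss"
Letter counts:
  'l': 1
  'o': 1
  's': 2
Maximum count = 2
Most frequent = 's' (2 times each)


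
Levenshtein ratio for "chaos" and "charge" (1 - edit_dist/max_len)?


Word 1: "chaos" (length 5)
Word 2: "charge" (length 6)
One optimal edit sequence:
  1. keep 'c'
  2. keep 'h'
  3. keep 'a'
  4. insert 'r'  (+1)
  5. substitute 'o' -> 'g'  (+1)
  6. substitute 's' -> 'e'  (+1)
Edit distance = 3
Max length = max(5, 6) = 6
Similarity = 1 - 3/6
= 0.5000


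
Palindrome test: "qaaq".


Word: "qaaq"
Reversed: "qaaq"
Forward == Backward? qaaq == qaaq
Palindrome = Yes


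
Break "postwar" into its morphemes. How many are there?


Word: "postwar"
Morphemes: post- + war
Each morpheme carries meaning
= 2 morphemes


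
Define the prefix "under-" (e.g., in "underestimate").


Prefix: under-
Example: underestimate (under- + estimate)
Meaning = insufficient


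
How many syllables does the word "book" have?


Word: "book"
Syllable breakdown: book
Counting: 1 part
= 1 syllable


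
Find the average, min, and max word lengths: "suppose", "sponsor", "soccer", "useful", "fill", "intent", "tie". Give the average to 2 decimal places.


Lengths: "suppose"=7, "sponsor"=7, "soccer"=6, "useful"=6, "fill"=4, "intent"=6, "tie"=3
Sum = 39, Count = 7
Average = 39/7 = 5.57
= avg=5.57, min=3, max=7


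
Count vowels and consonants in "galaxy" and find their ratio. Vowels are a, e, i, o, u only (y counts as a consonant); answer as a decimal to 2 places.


Word: "galaxy"
Vowels (a,e,i,o,u): 2
Consonants: 4
Ratio = 2/4
= 0.50


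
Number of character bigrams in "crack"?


Word: "crack" (length 5)
Number of 2-grams = length - 2 + 1 = 5 - 2 + 1
= 4


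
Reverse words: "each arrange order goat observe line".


Original: "each arrange order goat observe line"
Words (1..n): each | arrange | order | goat | observe | line
Reversed (n..1): line | observe | goat | order | arrange | each
Result = "line observe goat order arrange each"


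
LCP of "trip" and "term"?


Word 1: "trip"
Word 2: "term"
Comparing from start:
  Pos 0: 't' == 't'
  Pos 1: 'r' != 'e' (stop)
LCP = "t" (length 1)


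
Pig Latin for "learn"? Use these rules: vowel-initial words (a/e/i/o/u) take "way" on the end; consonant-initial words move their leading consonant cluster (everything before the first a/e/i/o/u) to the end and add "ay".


Word: "learn"
Starts with consonant(s) → move to end, add 'ay'
Consonant cluster: "l"
Pig Latin = "earnlay"


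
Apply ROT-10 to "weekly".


Word: "weekly"
Shift: 10
Each letter → (letter + shift) mod 26:
  'w' (22) + 10 = 6 → 'g'
  'e' (4) + 10 = 14 → 'o'
  'e' (4) + 10 = 14 → 'o'
  'k' (10) + 10 = 20 → 'u'
  'l' (11) + 10 = 21 → 'v'
  'y' (24) + 10 = 8 → 'i'
Result = "goouvi"


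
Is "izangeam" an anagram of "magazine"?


Word 1: "magazine" → sorted: aaegimnz
Word 2: "izangeam" → sorted: aaegimnz
Same letters? aaegimnz == aaegimnz
Anagram = Yes


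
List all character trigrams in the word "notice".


Word: "notice" (length 6)
Number of trigrams = 6 - 3 + 1 = 4
  Position 0: "not"
  Position 1: "oti"
  Position 2: "tic"
  Position 3: "ice"
Trigrams = "not", "oti", "tic", "ice"


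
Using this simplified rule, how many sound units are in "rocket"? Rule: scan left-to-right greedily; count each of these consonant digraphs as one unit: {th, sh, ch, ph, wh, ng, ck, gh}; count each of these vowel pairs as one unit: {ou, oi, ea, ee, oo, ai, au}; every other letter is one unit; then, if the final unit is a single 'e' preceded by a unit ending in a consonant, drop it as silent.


Word: "rocket" (6 letters)
Left-to-right scan:
  1. 'r' (letter)
  2. 'o' (letter)
  3. 'ck' (digraph)
  4. 'e' (letter)
  5. 't' (letter)
Units from scan: 5
Sound units = 5 units


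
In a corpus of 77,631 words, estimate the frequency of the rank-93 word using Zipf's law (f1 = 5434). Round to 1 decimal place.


Zipf's law: f(r) = f(1) / r
f(1) = 5434
f(93) = 5434 / 93
= 58.4 occurrences


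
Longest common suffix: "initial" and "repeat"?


Word 1: "initial"
Word 2: "repeat"
Comparing from end:
  Pos -1: 'l' != 't' (stop)
LCS = "" (length 0)


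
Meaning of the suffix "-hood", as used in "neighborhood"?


Suffix: -hood
Example: neighborhood (neighbor + -hood)
Meaning = state / condition


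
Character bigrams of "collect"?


Word: "collect" (length 7)
Number of bigrams = 7 - 2 + 1 = 6
  Position 0: "co"
  Position 1: "ol"
  Position 2: "ll"
  Position 3: "le"
  Position 4: "ec"
  Position 5: "ct"
Bigrams = "co", "ol", "ll", "le", "ec", "ct"


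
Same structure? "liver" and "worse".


Pattern of "liver": [0, 1, 2, 3, 4]
Pattern of "worse": [0, 1, 2, 3, 4]
Patterns match
Same pattern = Yes


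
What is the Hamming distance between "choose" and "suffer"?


Comparing character by character (same length = 6):
  Pos 0: 'c' vs 's' !=
  Pos 1: 'h' vs 'u' !=
  Pos 2: 'o' vs 'f' !=
  Pos 3: 'o' vs 'f' !=
  Pos 4: 's' vs 'e' !=
  Pos 5: 'e' vs 'r' !=
Hamming distance = 6


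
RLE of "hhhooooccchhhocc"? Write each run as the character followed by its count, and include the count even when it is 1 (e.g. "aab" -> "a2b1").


String: "hhhooooccchhhocc"
Scanning for consecutive runs:
  'h' x 3
  'o' x 4
  'c' x 3
  'h' x 3
  'o' x 1
  'c' x 2
RLE = "h3o4c3h3o1c2"


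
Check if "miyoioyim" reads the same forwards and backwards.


Word: "miyoioyim"
Reversed: "miyoioyim"
Forward == Backward? miyoioyim == miyoioyim
Palindrome = Yes


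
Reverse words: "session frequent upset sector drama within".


Original: "session frequent upset sector drama within"
Words (1..n): session | frequent | upset | sector | drama | within
Reversed (n..1): within | drama | sector | upset | frequent | session
Result = "within drama sector upset frequent session"


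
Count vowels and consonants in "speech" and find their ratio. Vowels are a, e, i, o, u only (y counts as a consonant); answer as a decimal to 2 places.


Word: "speech"
Vowels (a,e,i,o,u): 2
Consonants: 4
Ratio = 2/4
= 0.50


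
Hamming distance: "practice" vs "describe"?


Comparing character by character (same length = 8):
  Pos 0: 'p' vs 'd' !=
  Pos 1: 'r' vs 'e' !=
  Pos 2: 'a' vs 's' !=
  Pos 3: 'c' vs 'c' =
  Pos 4: 't' vs 'r' !=
  Pos 5: 'i' vs 'i' =
  Pos 6: 'c' vs 'b' !=
  Pos 7: 'e' vs 'e' =
Hamming distance = 5


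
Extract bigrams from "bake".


Word: "bake" (length 4)
Number of bigrams = 4 - 2 + 1 = 3
  Position 0: "ba"
  Position 1: "ak"
  Position 2: "ke"
Bigrams = "ba", "ak", "ke"


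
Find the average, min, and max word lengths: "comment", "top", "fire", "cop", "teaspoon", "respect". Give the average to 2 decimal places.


Lengths: "comment"=7, "top"=3, "fire"=4, "cop"=3, "teaspoon"=8, "respect"=7
Sum = 32, Count = 6
Average = 32/6 = 5.33
= avg=5.33, min=3, max=8


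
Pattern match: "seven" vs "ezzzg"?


Pattern of "seven": [0, 1, 2, 1, 3]
Pattern of "ezzzg": [0, 1, 1, 1, 2]
Patterns do not match
Same pattern = No


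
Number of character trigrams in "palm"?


Word: "palm" (length 4)
Number of 3-grams = length - 3 + 1 = 4 - 3 + 1
= 2


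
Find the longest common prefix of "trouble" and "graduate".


Word 1: "trouble"
Word 2: "graduate"
Comparing from start:
  Pos 0: 't' != 'g' (stop)
LCP = "" (length 0)


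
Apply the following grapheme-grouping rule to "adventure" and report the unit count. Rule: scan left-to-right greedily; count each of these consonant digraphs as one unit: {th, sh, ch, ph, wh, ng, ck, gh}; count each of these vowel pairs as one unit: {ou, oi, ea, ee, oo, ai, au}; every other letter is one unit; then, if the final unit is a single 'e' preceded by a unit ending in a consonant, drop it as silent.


Word: "adventure" (9 letters)
Left-to-right scan:
  1. 'a' (letter)
  2. 'd' (letter)
  3. 'v' (letter)
  4. 'e' (letter)
  5. 'n' (letter)
  6. 't' (letter)
  7. 'u' (letter)
  8. 'r' (letter)
  9. 'e' (letter)
Units from scan: 9
Final unit is 'e' after a consonant -> drop as silent (-1)
Sound units = 8 units


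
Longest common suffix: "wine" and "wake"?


Word 1: "wine"
Word 2: "wake"
Comparing from end:
  Pos -1: 'e' == 'e'
  Pos -2: 'n' != 'k' (stop)
LCS = "e" (length 1)


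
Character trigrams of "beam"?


Word: "beam" (length 4)
Number of trigrams = 4 - 3 + 1 = 2
  Position 0: "bea"
  Position 1: "eam"
Trigrams = "bea", "eam"


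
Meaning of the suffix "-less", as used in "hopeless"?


Suffix: -less
Example: hopeless (hope + -less)
Meaning = without


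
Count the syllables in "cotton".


Word: "cotton"
Syllable breakdown: cot | ton
Counting: 2 parts
= 2 syllables


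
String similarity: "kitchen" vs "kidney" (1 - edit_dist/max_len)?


Word 1: "kitchen" (length 7)
Word 2: "kidney" (length 6)
One optimal edit sequence:
  1. keep 'k'
  2. keep 'i'
  3. delete 't'  (+1)
  4. substitute 'c' -> 'd'  (+1)
  5. substitute 'h' -> 'n'  (+1)
  6. keep 'e'
  7. substitute 'n' -> 'y'  (+1)
Edit distance = 4
Max length = max(7, 6) = 7
Similarity = 1 - 4/7
= 0.4286


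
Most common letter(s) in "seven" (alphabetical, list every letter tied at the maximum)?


Word: "seven"
Letter counts:
  'e': 2
  'n': 1
  's': 1
  'v': 1
Maximum count = 2
Most frequent = 'e' (2 times each)


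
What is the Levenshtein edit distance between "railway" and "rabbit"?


Word 1: "railway" (length 7)
Word 2: "rabbit" (length 6)
One optimal edit sequence (insert/delete/substitute each cost 1):
  1. keep 'r'
  2. keep 'a'
  3. delete 'i'  (+1)
  4. substitute 'l' -> 'b'  (+1)
  5. substitute 'w' -> 'b'  (+1)
  6. substitute 'a' -> 'i'  (+1)
  7. substitute 'y' -> 't'  (+1)
Total edit operations: 5
Edit distance = 5


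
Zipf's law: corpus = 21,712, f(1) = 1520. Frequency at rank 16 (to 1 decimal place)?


Zipf's law: f(r) = f(1) / r
f(1) = 1520
f(16) = 1520 / 16
= 95.0 occurrences


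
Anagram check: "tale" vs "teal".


Word 1: "tale" → sorted: aelt
Word 2: "teal" → sorted: aelt
Same letters? aelt == aelt
Anagram = Yes


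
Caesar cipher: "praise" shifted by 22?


Word: "praise"
Shift: 22
Each letter → (letter + shift) mod 26:
  'p' (15) + 22 = 11 → 'l'
  'r' (17) + 22 = 13 → 'n'
  'a' (0) + 22 = 22 → 'w'
  'i' (8) + 22 = 4 → 'e'
  's' (18) + 22 = 14 → 'o'
  'e' (4) + 22 = 0 → 'a'
Result = "lnweoa"


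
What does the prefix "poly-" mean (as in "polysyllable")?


Prefix: poly-
Example: polysyllable = poly- + syllable
Meaning = many


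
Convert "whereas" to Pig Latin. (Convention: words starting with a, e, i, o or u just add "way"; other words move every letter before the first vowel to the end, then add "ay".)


Word: "whereas"
Starts with consonant(s) → move to end, add 'ay'
Consonant cluster: "wh"
Pig Latin = "ereaswhay"


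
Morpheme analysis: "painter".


Word: "painter"
Morphemes: paint / -er
Each morpheme carries meaning
= 2 morphemes


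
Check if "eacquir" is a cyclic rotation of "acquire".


Word: "acquire", Candidate: "eacquir"
Method: check if candidate is substring of word+word
"acquireacquire" contains "eacquir"? Yes
Is rotation = Yes


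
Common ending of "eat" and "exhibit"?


Word 1: "eat"
Word 2: "exhibit"
Comparing from end:
  Pos -1: 't' == 't'
  Pos -2: 'a' != 'i' (stop)
LCS = "t" (length 1)


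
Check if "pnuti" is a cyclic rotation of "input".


Word: "input", Candidate: "pnuti"
Method: check if candidate is substring of word+word
"inputinput" contains "pnuti"? No
Is rotation = No


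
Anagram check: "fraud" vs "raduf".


Word 1: "fraud" → sorted: adfru
Word 2: "raduf" → sorted: adfru
Same letters? adfru == adfru
Anagram = Yes


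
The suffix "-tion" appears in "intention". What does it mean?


Suffix: -tion
Example: intention = intend + -tion, with a spelling change
Meaning = act or process


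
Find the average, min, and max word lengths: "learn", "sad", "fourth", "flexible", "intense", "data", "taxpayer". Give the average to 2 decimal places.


Lengths: "learn"=5, "sad"=3, "fourth"=6, "flexible"=8, "intense"=7, "data"=4, "taxpayer"=8
Sum = 41, Count = 7
Average = 41/7 = 5.86
= avg=5.86, min=3, max=8


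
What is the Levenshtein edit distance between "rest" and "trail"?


Word 1: "rest" (length 4)
Word 2: "trail" (length 5)
One optimal edit sequence (insert/delete/substitute each cost 1):
  1. insert 't'  (+1)
  2. keep 'r'
  3. substitute 'e' -> 'a'  (+1)
  4. substitute 's' -> 'i'  (+1)
  5. substitute 't' -> 'l'  (+1)
Total edit operations: 4
Edit distance = 4


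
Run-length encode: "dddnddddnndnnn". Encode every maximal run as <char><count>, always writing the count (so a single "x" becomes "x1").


String: "dddnddddnndnnn"
Scanning for consecutive runs:
  'd' x 3
  'n' x 1
  'd' x 4
  'n' x 2
  'd' x 1
  'n' x 3
RLE = "d3n1d4n2d1n3"


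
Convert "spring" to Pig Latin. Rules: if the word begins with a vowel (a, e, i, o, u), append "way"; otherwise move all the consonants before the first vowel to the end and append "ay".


Word: "spring"
Starts with consonant(s) → move to end, add 'ay'
Consonant cluster: "spr"
Pig Latin = "ingspray"


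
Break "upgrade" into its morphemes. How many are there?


Word: "upgrade"
Morphemes: up- + grade
Each morpheme carries meaning
= 2 morphemes


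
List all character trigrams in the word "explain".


Word: "explain" (length 7)
Number of trigrams = 7 - 3 + 1 = 5
  Position 0: "exp"
  Position 1: "xpl"
  Position 2: "pla"
  Position 3: "lai"
  Position 4: "ain"
Trigrams = "exp", "xpl", "pla", "lai", "ain"


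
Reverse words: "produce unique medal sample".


Original: "produce unique medal sample"
Words (1..n): produce | unique | medal | sample
Reversed (n..1): sample | medal | unique | produce
Result = "sample medal unique produce"


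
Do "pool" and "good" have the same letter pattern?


Pattern of "pool": [0, 1, 1, 2]
Pattern of "good": [0, 1, 1, 2]
Patterns match
Same pattern = Yes


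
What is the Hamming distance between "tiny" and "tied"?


Comparing character by character (same length = 4):
  Pos 0: 't' vs 't' =
  Pos 1: 'i' vs 'i' =
  Pos 2: 'n' vs 'e' !=
  Pos 3: 'y' vs 'd' !=
Hamming distance = 2


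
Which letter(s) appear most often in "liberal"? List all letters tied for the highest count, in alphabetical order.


Word: "liberal"
Letter counts:
  'a': 1
  'b': 1
  'e': 1
  'i': 1
  'l': 2
  'r': 1
Maximum count = 2
Most frequent = 'l' (2 times each)


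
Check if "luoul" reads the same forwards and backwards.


Word: "luoul"
Reversed: "luoul"
Forward == Backward? luoul == luoul
Palindrome = Yes


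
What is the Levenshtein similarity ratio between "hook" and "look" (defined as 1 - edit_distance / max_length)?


Word 1: "hook" (length 4)
Word 2: "look" (length 4)
One optimal edit sequence:
  1. substitute 'h' -> 'l'  (+1)
  2. keep 'o'
  3. keep 'o'
  4. keep 'k'
Edit distance = 1
Max length = max(4, 4) = 4
Similarity = 1 - 1/4
= 0.7500


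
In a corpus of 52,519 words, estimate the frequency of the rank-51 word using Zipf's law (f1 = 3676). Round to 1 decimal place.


Zipf's law: f(r) = f(1) / r
f(1) = 3676
f(51) = 3676 / 51
= 72.1 occurrences


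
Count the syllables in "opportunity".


Word: "opportunity"
Syllable breakdown: op-por-tu-ni-ty
Counting: 5 parts
= 5 syllables


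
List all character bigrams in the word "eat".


Word: "eat" (length 3)
Number of bigrams = 3 - 2 + 1 = 2
  Position 0: "ea"
  Position 1: "at"
Bigrams = "ea", "at"


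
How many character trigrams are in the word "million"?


Word: "million" (length 7)
Number of 3-grams = length - 3 + 1 = 7 - 3 + 1
= 5


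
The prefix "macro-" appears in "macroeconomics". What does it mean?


Prefix: macro-
Example: macroeconomics = macro- + economics
Meaning = large


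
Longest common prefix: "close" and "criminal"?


Word 1: "close"
Word 2: "criminal"
Comparing from start:
  Pos 0: 'c' == 'c'
  Pos 1: 'l' != 'r' (stop)
LCP = "c" (length 1)


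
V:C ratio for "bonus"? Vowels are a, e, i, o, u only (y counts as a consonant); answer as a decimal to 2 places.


Word: "bonus"
Vowels (a,e,i,o,u): 2
Consonants: 3
Ratio = 2/3
= 0.67


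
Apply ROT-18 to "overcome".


Word: "overcome"
Shift: 18
Each letter → (letter + shift) mod 26:
  'o' (14) + 18 = 6 → 'g'
  'v' (21) + 18 = 13 → 'n'
  'e' (4) + 18 = 22 → 'w'
  'r' (17) + 18 = 9 → 'j'
  'c' (2) + 18 = 20 → 'u'
  'o' (14) + 18 = 6 → 'g'
  'm' (12) + 18 = 4 → 'e'
  'e' (4) + 18 = 22 → 'w'
Result = "gnwjugew"


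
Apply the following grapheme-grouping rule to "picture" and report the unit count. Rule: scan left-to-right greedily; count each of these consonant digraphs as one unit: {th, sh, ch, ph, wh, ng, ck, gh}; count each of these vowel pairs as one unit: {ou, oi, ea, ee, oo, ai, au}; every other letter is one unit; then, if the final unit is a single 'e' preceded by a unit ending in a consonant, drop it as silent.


Word: "picture" (7 letters)
Left-to-right scan:
  (1) 'p' (letter)
  (2) 'i' (letter)
  (3) 'c' (letter)
  (4) 't' (letter)
  (5) 'u' (letter)
  (6) 'r' (letter)
  (7) 'e' (letter)
Units from scan: 7
Final unit is 'e' after a consonant -> drop as silent (-1)
Sound units = 6 units


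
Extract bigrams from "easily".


Word: "easily" (length 6)
Number of bigrams = 6 - 2 + 1 = 5
  Position 0: "ea"
  Position 1: "as"
  Position 2: "si"
  Position 3: "il"
  Position 4: "ly"
Bigrams = "ea", "as", "si", "il", "ly"


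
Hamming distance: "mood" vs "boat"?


Comparing character by character (same length = 4):
  Pos 0: 'm' vs 'b' !=
  Pos 1: 'o' vs 'o' =
  Pos 2: 'o' vs 'a' !=
  Pos 3: 'd' vs 't' !=
Hamming distance = 3


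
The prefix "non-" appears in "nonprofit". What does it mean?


Prefix: non-
Example: nonprofit (non- + profit)
Meaning = not


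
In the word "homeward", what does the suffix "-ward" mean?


Suffix: -ward
As in: homeward -> home + -ward
Meaning = in the direction of


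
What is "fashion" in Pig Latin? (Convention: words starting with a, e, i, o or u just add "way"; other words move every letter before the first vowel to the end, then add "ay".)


Word: "fashion"
Starts with consonant(s) → move to end, add 'ay'
Consonant cluster: "f"
Pig Latin = "ashionfay"


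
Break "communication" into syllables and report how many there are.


Word: "communication"
Syllable breakdown: com · mu · ni · ca · tion
Counting: 5 parts
= 5 syllables


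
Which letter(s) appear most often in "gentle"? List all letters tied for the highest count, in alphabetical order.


Word: "gentle"
Letter counts:
  'e': 2
  'g': 1
  'l': 1
  'n': 1
  't': 1
Maximum count = 2
Most frequent = 'e' (2 times each)


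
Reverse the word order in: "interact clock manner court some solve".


Original: "interact clock manner court some solve"
Words (1..n): interact | clock | manner | court | some | solve
Reversed (n..1): solve | some | court | manner | clock | interact
Result = "solve some court manner clock interact"


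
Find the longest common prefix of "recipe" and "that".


Word 1: "recipe"
Word 2: "that"
Comparing from start:
  Pos 0: 'r' != 't' (stop)
LCP = "" (length 0)


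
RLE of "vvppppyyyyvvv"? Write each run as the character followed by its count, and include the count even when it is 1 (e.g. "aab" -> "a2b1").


String: "vvppppyyyyvvv"
Scanning for consecutive runs:
  'v' x 2
  'p' x 4
  'y' x 4
  'v' x 3
RLE = "v2p4y4v3"


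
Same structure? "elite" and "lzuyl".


Pattern of "elite": [0, 1, 2, 3, 0]
Pattern of "lzuyl": [0, 1, 2, 3, 0]
Patterns match
Same pattern = Yes


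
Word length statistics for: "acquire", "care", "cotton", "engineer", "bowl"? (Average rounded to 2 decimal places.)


Lengths: "acquire"=7, "care"=4, "cotton"=6, "engineer"=8, "bowl"=4
Sum = 29, Count = 5
Average = 29/5 = 5.80
= avg=5.80, min=4, max=8


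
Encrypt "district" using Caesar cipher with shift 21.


Word: "district"
Shift: 21
Each letter → (letter + shift) mod 26:
  'd' (3) + 21 = 24 → 'y'
  'i' (8) + 21 = 3 → 'd'
  's' (18) + 21 = 13 → 'n'
  't' (19) + 21 = 14 → 'o'
  'r' (17) + 21 = 12 → 'm'
  'i' (8) + 21 = 3 → 'd'
  'c' (2) + 21 = 23 → 'x'
  't' (19) + 21 = 14 → 'o'
Result = "ydnomdxo"


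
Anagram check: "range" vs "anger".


Word 1: "range" → sorted: aegnr
Word 2: "anger" → sorted: aegnr
Same letters? aegnr == aegnr
Anagram = Yes


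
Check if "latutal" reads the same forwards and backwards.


Word: "latutal"
Reversed: "latutal"
Forward == Backward? latutal == latutal
Palindrome = Yes


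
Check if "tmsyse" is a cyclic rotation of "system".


Word: "system", Candidate: "tmsyse"
Method: check if candidate is substring of word+word
"systemsystem" contains "tmsyse"? No
Is rotation = No


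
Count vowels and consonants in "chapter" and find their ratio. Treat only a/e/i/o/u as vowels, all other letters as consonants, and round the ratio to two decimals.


Word: "chapter"
Vowels (a,e,i,o,u): 2
Consonants: 5
Ratio = 2/5
= 0.40


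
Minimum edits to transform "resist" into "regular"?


Word 1: "resist" (length 6)
Word 2: "regular" (length 7)
One optimal edit sequence (insert/delete/substitute each cost 1):
  1. keep 'r'
  2. keep 'e'
  3. insert 'g'  (+1)
  4. substitute 's' -> 'u'  (+1)
  5. substitute 'i' -> 'l'  (+1)
  6. substitute 's' -> 'a'  (+1)
  7. substitute 't' -> 'r'  (+1)
Total edit operations: 5
Edit distance = 5


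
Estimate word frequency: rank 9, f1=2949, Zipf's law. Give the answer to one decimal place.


Zipf's law: f(r) = f(1) / r
f(1) = 2949
f(9) = 2949 / 9
= 327.7 occurrences


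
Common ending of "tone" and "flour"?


Word 1: "tone"
Word 2: "flour"
Comparing from end:
  Pos -1: 'e' != 'r' (stop)
LCS = "" (length 0)


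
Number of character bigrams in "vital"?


Word: "vital" (length 5)
Number of 2-grams = length - 2 + 1 = 5 - 2 + 1
= 4


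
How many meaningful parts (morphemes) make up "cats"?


Word: "cats"
Morphemes: cat / -s
Each morpheme carries meaning
= 2 morphemes


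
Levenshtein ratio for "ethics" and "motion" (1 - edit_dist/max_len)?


Word 1: "ethics" (length 6)
Word 2: "motion" (length 6)
One optimal edit sequence:
  1. substitute 'e' -> 'm'  (+1)
  2. substitute 't' -> 'o'  (+1)
  3. substitute 'h' -> 't'  (+1)
  4. keep 'i'
  5. substitute 'c' -> 'o'  (+1)
  6. substitute 's' -> 'n'  (+1)
Edit distance = 5
Max length = max(6, 6) = 6
Similarity = 1 - 5/6
= 0.1667


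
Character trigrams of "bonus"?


Word: "bonus" (length 5)
Number of trigrams = 5 - 3 + 1 = 3
  Position 0: "bon"
  Position 1: "onu"
  Position 2: "nus"
Trigrams = "bon", "onu", "nus"


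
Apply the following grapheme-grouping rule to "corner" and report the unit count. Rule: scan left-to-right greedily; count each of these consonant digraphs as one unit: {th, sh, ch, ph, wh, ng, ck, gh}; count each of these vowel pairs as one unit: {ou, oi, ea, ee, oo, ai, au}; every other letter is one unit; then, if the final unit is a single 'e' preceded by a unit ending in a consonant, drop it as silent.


Word: "corner" (6 letters)
Left-to-right scan:
  [1] 'c' (letter)
  [2] 'o' (letter)
  [3] 'r' (letter)
  [4] 'n' (letter)
  [5] 'e' (letter)
  [6] 'r' (letter)
Units from scan: 6
Sound units = 6 units


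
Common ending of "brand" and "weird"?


Word 1: "brand"
Word 2: "weird"
Comparing from end:
  Pos -1: 'd' == 'd'
  Pos -2: 'n' != 'r' (stop)
LCS = "d" (length 1)


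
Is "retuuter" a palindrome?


Word: "retuuter"
Reversed: "retuuter"
Forward == Backward? retuuter == retuuter
Palindrome = Yes


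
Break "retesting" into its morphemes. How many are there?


Word: "retesting"
Morphemes: re- / test / -ing
Each morpheme carries meaning
= 3 morphemes


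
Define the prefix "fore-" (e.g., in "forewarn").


Prefix: fore-
Example: forewarn = fore- + warn
Meaning = before


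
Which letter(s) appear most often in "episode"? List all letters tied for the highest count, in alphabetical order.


Word: "episode"
Letter counts:
  'd': 1
  'e': 2
  'i': 1
  'o': 1
  'p': 1
  's': 1
Maximum count = 2
Most frequent = 'e' (2 times each)


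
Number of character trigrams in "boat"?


Word: "boat" (length 4)
Number of 3-grams = length - 3 + 1 = 4 - 3 + 1
= 2


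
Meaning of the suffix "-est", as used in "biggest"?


Suffix: -est
Example: biggest (big + -est, with a spelling change)
Meaning = most


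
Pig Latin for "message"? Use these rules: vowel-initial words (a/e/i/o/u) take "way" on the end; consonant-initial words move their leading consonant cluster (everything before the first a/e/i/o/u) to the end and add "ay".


Word: "message"
Starts with consonant(s) → move to end, add 'ay'
Consonant cluster: "m"
Pig Latin = "essagemay"


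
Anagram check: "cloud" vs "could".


Word 1: "cloud" → sorted: cdlou
Word 2: "could" → sorted: cdlou
Same letters? cdlou == cdlou
Anagram = Yes


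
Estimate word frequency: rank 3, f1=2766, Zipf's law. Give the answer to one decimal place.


Zipf's law: f(r) = f(1) / r
f(1) = 2766
f(3) = 2766 / 3
= 922.0 occurrences


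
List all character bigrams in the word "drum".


Word: "drum" (length 4)
Number of bigrams = 4 - 2 + 1 = 3
  Position 0: "dr"
  Position 1: "ru"
  Position 2: "um"
Bigrams = "dr", "ru", "um"


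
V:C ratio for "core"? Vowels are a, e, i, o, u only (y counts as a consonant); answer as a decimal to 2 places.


Word: "core"
Vowels (a,e,i,o,u): 2
Consonants: 2
Ratio = 2/2
= 1.00


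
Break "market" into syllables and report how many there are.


Word: "market"
Syllable breakdown: mar-ket
Counting: 2 parts
= 2 syllables


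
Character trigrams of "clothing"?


Word: "clothing" (length 8)
Number of trigrams = 8 - 3 + 1 = 6
  Position 0: "clo"
  Position 1: "lot"
  Position 2: "oth"
  Position 3: "thi"
  Position 4: "hin"
  Position 5: "ing"
Trigrams = "clo", "lot", "oth", "thi", "hin", "ing"


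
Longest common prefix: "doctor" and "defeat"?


Word 1: "doctor"
Word 2: "defeat"
Comparing from start:
  Pos 0: 'd' == 'd'
  Pos 1: 'o' != 'e' (stop)
LCP = "d" (length 1)


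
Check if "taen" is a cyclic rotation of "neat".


Word: "neat", Candidate: "taen"
Method: check if candidate is substring of word+word
"neatneat" contains "taen"? No
Is rotation = No


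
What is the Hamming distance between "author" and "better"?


Comparing character by character (same length = 6):
  Pos 0: 'a' vs 'b' !=
  Pos 1: 'u' vs 'e' !=
  Pos 2: 't' vs 't' =
  Pos 3: 'h' vs 't' !=
  Pos 4: 'o' vs 'e' !=
  Pos 5: 'r' vs 'r' =
Hamming distance = 4


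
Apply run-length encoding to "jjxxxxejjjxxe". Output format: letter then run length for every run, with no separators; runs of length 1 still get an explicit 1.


String: "jjxxxxejjjxxe"
Scanning for consecutive runs:
  'j' x 2
  'x' x 4
  'e' x 1
  'j' x 3
  'x' x 2
  'e' x 1
RLE = "j2x4e1j3x2e1"


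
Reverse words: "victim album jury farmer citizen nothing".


Original: "victim album jury farmer citizen nothing"
Words (1..n): victim | album | jury | farmer | citizen | nothing
Reversed (n..1): nothing | citizen | farmer | jury | album | victim
Result = "nothing citizen farmer jury album victim"


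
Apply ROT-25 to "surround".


Word: "surround"
Shift: 25
Each letter → (letter + shift) mod 26:
  's' (18) + 25 = 17 → 'r'
  'u' (20) + 25 = 19 → 't'
  'r' (17) + 25 = 16 → 'q'
  'r' (17) + 25 = 16 → 'q'
  'o' (14) + 25 = 13 → 'n'
  'u' (20) + 25 = 19 → 't'
  'n' (13) + 25 = 12 → 'm'
  'd' (3) + 25 = 2 → 'c'
Result = "rtqqntmc"


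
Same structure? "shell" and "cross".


Pattern of "shell": [0, 1, 2, 3, 3]
Pattern of "cross": [0, 1, 2, 3, 3]
Patterns match
Same pattern = Yes


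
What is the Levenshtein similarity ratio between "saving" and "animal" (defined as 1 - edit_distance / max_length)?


Word 1: "saving" (length 6)
Word 2: "animal" (length 6)
One optimal edit sequence:
  1. delete 's'  (+1)
  2. keep 'a'
  3. substitute 'v' -> 'n'  (+1)
  4. keep 'i'
  5. insert 'm'  (+1)
  6. substitute 'n' -> 'a'  (+1)
  7. substitute 'g' -> 'l'  (+1)
Edit distance = 5
Max length = max(6, 6) = 6
Similarity = 1 - 5/6
= 0.1667


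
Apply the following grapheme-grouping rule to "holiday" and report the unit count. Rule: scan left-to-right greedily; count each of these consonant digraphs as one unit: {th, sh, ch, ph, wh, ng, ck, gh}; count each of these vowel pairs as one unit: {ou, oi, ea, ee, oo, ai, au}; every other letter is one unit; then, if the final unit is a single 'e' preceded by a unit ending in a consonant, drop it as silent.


Word: "holiday" (7 letters)
Left-to-right scan:
  [1] 'h' (letter)
  [2] 'o' (letter)
  [3] 'l' (letter)
  [4] 'i' (letter)
  [5] 'd' (letter)
  [6] 'a' (letter)
  [7] 'y' (letter)
Units from scan: 7
Sound units = 7 units


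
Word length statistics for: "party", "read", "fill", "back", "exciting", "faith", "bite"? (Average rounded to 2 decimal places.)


Lengths: "party"=5, "read"=4, "fill"=4, "back"=4, "exciting"=8, "faith"=5, "bite"=4
Sum = 34, Count = 7
Average = 34/7 = 4.86
= avg=4.86, min=4, max=8


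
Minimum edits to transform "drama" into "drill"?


Word 1: "drama" (length 5)
Word 2: "drill" (length 5)
One optimal edit sequence (insert/delete/substitute each cost 1):
  1. keep 'd'
  2. keep 'r'
  3. substitute 'a' -> 'i'  (+1)
  4. substitute 'm' -> 'l'  (+1)
  5. substitute 'a' -> 'l'  (+1)
Total edit operations: 3
Edit distance = 3


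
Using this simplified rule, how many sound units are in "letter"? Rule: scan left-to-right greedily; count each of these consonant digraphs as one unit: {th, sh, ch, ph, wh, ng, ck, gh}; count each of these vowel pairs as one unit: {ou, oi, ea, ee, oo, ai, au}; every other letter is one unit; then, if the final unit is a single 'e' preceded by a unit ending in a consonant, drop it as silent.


Word: "letter" (6 letters)
Left-to-right scan:
  [1] 'l' (letter)
  [2] 'e' (letter)
  [3] 't' (letter)
  [4] 't' (letter)
  [5] 'e' (letter)
  [6] 'r' (letter)
Units from scan: 6
Sound units = 6 units


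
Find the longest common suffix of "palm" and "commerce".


Word 1: "palm"
Word 2: "commerce"
Comparing from end:
  Pos -1: 'm' != 'e' (stop)
LCS = "" (length 0)


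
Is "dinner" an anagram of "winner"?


Word 1: "winner" → sorted: einnrw
Word 2: "dinner" → sorted: deinnr
Same letters? einnrw != deinnr
Anagram = No


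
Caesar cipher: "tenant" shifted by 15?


Word: "tenant"
Shift: 15
Each letter → (letter + shift) mod 26:
  't' (19) + 15 = 8 → 'i'
  'e' (4) + 15 = 19 → 't'
  'n' (13) + 15 = 2 → 'c'
  'a' (0) + 15 = 15 → 'p'
  'n' (13) + 15 = 2 → 'c'
  't' (19) + 15 = 8 → 'i'
Result = "itcpci"


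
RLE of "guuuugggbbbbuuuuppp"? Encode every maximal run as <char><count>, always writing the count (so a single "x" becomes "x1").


String: "guuuugggbbbbuuuuppp"
Scanning for consecutive runs:
  'g' x 1
  'u' x 4
  'g' x 3
  'b' x 4
  'u' x 4
  'p' x 3
RLE = "g1u4g3b4u4p3"


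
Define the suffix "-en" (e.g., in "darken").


Suffix: -en
Example: darken = dark + -en
Meaning = to make / become


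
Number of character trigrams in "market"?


Word: "market" (length 6)
Number of 3-grams = length - 3 + 1 = 6 - 3 + 1
= 4


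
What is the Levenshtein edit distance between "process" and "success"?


Word 1: "process" (length 7)
Word 2: "success" (length 7)
One optimal edit sequence (insert/delete/substitute each cost 1):
  1. substitute 'p' -> 's'  (+1)
  2. substitute 'r' -> 'u'  (+1)
  3. substitute 'o' -> 'c'  (+1)
  4. keep 'c'
  5. keep 'e'
  6. keep 's'
  7. keep 's'
Total edit operations: 3
Edit distance = 3


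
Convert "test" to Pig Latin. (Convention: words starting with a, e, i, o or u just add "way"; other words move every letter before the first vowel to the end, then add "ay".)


Word: "test"
Starts with consonant(s) → move to end, add 'ay'
Consonant cluster: "t"
Pig Latin = "esttay"


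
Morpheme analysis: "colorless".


Word: "colorless"
Morphemes: color | -less
Each morpheme carries meaning
= 2 morphemes


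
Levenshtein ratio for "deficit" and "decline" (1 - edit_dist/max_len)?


Word 1: "deficit" (length 7)
Word 2: "decline" (length 7)
One optimal edit sequence:
  1. keep 'd'
  2. keep 'e'
  3. substitute 'f' -> 'c'  (+1)
  4. substitute 'i' -> 'l'  (+1)
  5. substitute 'c' -> 'i'  (+1)
  6. substitute 'i' -> 'n'  (+1)
  7. substitute 't' -> 'e'  (+1)
Edit distance = 5
Max length = max(7, 7) = 7
Similarity = 1 - 5/7
= 0.2857


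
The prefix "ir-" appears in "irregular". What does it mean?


Prefix: ir-
As in: irregular -> ir- + regular
Meaning = not


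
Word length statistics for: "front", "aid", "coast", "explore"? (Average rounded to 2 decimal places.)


Lengths: "front"=5, "aid"=3, "coast"=5, "explore"=7
Sum = 20, Count = 4
Average = 20/4 = 5.00
= avg=5.00, min=3, max=7


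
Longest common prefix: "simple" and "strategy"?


Word 1: "simple"
Word 2: "strategy"
Comparing from start:
  Pos 0: 's' == 's'
  Pos 1: 'i' != 't' (stop)
LCP = "s" (length 1)
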